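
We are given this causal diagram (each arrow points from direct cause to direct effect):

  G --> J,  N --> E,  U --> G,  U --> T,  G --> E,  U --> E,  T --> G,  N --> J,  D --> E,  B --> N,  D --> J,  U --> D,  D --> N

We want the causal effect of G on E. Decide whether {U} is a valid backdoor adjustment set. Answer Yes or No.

Backdoor paths from G to E (paths whose first edge points into G):
  P1: G <- U -> D -> N -> E
  P2: G <- U -> D -> J <- N -> E
  P3: G <- U -> D -> E
  P4: G <- U -> E
  P5: G <- T <- U -> D -> N -> E
  P6: G <- T <- U -> D -> J <- N -> E
  P7: G <- T <- U -> D -> E
  P8: G <- T <- U -> E
Condition 1 (no descendant of G in the set): holds — descendants of G are {E, J}; none are in {U}.
Condition 2 (every backdoor path blocked by {U}):
  P1: blocked at fork node U ∈ conditioning set.
  P2: blocked at fork node U ∈ conditioning set.
  P3: blocked at fork node U ∈ conditioning set.
  P4: blocked at fork node U ∈ conditioning set.
  P5: blocked at fork node U ∈ conditioning set.
  P6: blocked at fork node U ∈ conditioning set.
  P7: blocked at fork node U ∈ conditioning set.
  P8: blocked at fork node U ∈ conditioning set.
{U} satisfies the backdoor criterion.

Yes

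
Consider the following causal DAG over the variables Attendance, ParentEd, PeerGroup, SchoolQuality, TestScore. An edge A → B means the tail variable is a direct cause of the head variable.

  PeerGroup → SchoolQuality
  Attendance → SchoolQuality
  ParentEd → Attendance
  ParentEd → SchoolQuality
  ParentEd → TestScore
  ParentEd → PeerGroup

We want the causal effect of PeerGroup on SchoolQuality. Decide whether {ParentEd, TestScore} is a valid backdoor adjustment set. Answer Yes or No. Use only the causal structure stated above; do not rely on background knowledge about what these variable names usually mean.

Backdoor paths from PeerGroup to SchoolQuality (paths whose first edge points into PeerGroup):
  P1: PeerGroup <- ParentEd -> Attendance -> SchoolQuality
  P2: PeerGroup <- ParentEd -> SchoolQuality
Condition 1 (no descendant of PeerGroup in the set): holds — descendants of PeerGroup are {SchoolQuality}; none are in {ParentEd, TestScore}.
Condition 2 (every backdoor path blocked by {ParentEd, TestScore}):
  P1: blocked at fork node ParentEd ∈ conditioning set.
  P2: blocked at fork node ParentEd ∈ conditioning set.
{ParentEd, TestScore} satisfies the backdoor criterion.

Yes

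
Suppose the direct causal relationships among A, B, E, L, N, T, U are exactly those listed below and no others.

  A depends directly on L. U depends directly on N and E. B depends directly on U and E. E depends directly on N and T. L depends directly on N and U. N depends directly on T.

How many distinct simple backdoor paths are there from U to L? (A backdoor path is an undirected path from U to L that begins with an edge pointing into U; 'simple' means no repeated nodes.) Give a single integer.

A backdoor path from U to L is any simple undirected path whose first edge points into U (i.e. leaves U via a parent).
Parents of U: {E, N}.
Enumerating:
  P1: U <- N -> L
  P2: U <- E <- T -> N -> L
  P3: U <- E <- N -> L
That exhausts the simple backdoor paths. Count: 3.

3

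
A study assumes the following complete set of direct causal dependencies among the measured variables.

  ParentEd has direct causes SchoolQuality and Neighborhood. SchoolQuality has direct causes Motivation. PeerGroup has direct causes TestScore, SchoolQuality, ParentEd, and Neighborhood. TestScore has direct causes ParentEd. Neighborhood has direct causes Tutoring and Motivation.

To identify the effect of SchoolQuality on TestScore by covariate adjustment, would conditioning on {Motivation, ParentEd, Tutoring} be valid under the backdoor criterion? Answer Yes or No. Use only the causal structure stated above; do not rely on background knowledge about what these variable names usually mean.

No

Backdoor paths from SchoolQuality to TestScore (paths whose first edge points into SchoolQuality):
  P1: SchoolQuality <- Motivation -> Neighborhood -> ParentEd -> TestScore
  P2: SchoolQuality <- Motivation -> Neighborhood -> ParentEd -> PeerGroup <- TestScore
  P3: SchoolQuality <- Motivation -> Neighborhood -> PeerGroup <- ParentEd -> TestScore
  P4: SchoolQuality <- Motivation -> Neighborhood -> PeerGroup <- TestScore
Condition 1 (no descendant of SchoolQuality in the set): FAILS — ParentEd is a descendant of SchoolQuality.
Condition 2 (every backdoor path blocked by {Motivation, ParentEd, Tutoring}):
  P1: blocked at fork node Motivation ∈ conditioning set.
  P2: blocked at fork node Motivation ∈ conditioning set.
  P3: blocked at fork node Motivation ∈ conditioning set.
  P4: blocked at fork node Motivation ∈ conditioning set.
{Motivation, ParentEd, Tutoring} does not satisfy the backdoor criterion.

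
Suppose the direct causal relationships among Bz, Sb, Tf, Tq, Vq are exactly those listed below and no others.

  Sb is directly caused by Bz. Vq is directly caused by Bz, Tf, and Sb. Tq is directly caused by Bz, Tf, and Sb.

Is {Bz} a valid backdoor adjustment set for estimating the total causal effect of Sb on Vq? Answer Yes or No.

Yes

Backdoor paths from Sb to Vq (paths whose first edge points into Sb):
  P1: Sb <- Bz -> Vq
  P2: Sb <- Bz -> Tq <- Tf -> Vq
Condition 1 (no descendant of Sb in the set): holds — descendants of Sb are {Tq, Vq}; none are in {Bz}.
Condition 2 (every backdoor path blocked by {Bz}):
  P1: blocked at fork node Bz ∈ conditioning set.
  P2: blocked at fork node Bz ∈ conditioning set.
{Bz} satisfies the backdoor criterion.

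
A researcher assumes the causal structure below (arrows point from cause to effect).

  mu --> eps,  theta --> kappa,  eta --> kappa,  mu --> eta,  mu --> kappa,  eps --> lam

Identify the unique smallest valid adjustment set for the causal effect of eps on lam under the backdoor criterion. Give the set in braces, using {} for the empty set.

Variables eligible for adjustment (non-descendants of eps, excluding eps and lam): {eta, kappa, mu, theta}.
Backdoor paths from eps to lam:
  (none)
With no backdoor paths the empty set already satisfies the criterion, and it is trivially minimal.

{}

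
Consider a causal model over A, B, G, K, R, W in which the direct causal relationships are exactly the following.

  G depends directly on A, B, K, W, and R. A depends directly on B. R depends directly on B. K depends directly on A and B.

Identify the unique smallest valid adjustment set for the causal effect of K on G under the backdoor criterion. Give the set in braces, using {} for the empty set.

Variables eligible for adjustment (non-descendants of K, excluding K and G): {A, B, R, W}.
Backdoor paths from K to G:
  P1: K <- B -> R -> G
  P2: K <- B -> A -> G
  P3: K <- B -> G
  P4: K <- A <- B -> R -> G
  P5: K <- A <- B -> G
  P6: K <- A -> G
The empty set is not sufficient: P1 (K <- B -> R -> G) has no collider blocking it and no conditioned non-collider, so it is open.
Try {A, B}:
  P1: blocked at fork node B ∈ conditioning set.
  P2: blocked at fork node B ∈ conditioning set.
  P3: blocked at fork node B ∈ conditioning set.
  P4: blocked at chain node A ∈ conditioning set.
  P5: blocked at chain node A ∈ conditioning set.
  P6: blocked at fork node A ∈ conditioning set.
{A, B} contains no descendant of K and blocks every backdoor path.
Every element of {A, B} is needed (dropping A leaves P6 open; dropping B leaves P1 open), so no proper subset is valid.
Among all size-2 subsets of the eligible variables, only {A, B} blocks every backdoor path, so it is the unique smallest valid adjustment set.

{A, B}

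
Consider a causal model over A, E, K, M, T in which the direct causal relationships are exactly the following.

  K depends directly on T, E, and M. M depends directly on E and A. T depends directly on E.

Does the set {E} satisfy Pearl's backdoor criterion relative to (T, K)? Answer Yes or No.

Yes

Backdoor paths from T to K (paths whose first edge points into T):
  P1: T <- E -> M -> K
  P2: T <- E -> K
Condition 1 (no descendant of T in the set): holds — descendants of T are {K}; none are in {E}.
Condition 2 (every backdoor path blocked by {E}):
  P1: blocked at fork node E ∈ conditioning set.
  P2: blocked at fork node E ∈ conditioning set.
{E} satisfies the backdoor criterion.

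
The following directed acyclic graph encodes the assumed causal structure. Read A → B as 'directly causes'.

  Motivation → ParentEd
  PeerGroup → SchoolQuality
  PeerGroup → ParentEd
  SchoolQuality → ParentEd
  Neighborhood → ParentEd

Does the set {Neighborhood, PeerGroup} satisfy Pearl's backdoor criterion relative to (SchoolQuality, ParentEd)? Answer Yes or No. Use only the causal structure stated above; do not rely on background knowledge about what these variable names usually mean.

Yes

Backdoor paths from SchoolQuality to ParentEd (paths whose first edge points into SchoolQuality):
  P1: SchoolQuality <- PeerGroup -> ParentEd
Condition 1 (no descendant of SchoolQuality in the set): holds — descendants of SchoolQuality are {ParentEd}; none are in {Neighborhood, PeerGroup}.
Condition 2 (every backdoor path blocked by {Neighborhood, PeerGroup}):
  P1: blocked at fork node PeerGroup ∈ conditioning set.
{Neighborhood, PeerGroup} satisfies the backdoor criterion.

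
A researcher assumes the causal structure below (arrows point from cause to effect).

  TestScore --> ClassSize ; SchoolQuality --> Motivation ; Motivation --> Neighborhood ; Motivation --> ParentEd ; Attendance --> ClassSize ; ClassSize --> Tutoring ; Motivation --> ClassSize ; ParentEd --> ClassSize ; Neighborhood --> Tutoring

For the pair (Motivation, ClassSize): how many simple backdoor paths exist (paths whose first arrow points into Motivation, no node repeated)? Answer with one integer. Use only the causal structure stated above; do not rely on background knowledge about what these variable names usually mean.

0

A backdoor path from Motivation to ClassSize is any simple undirected path whose first edge points into Motivation (i.e. leaves Motivation via a parent).
Parents of Motivation: {SchoolQuality}.
No simple path from any parent of Motivation reaches ClassSize without revisiting Motivation, so there are no backdoor paths.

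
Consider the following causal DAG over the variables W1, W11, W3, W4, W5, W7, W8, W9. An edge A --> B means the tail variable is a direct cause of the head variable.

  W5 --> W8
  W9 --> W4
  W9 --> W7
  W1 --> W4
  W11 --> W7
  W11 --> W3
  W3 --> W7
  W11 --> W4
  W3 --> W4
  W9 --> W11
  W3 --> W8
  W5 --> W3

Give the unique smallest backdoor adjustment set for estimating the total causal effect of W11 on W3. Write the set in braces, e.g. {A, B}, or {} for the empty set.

{}

Variables eligible for adjustment (non-descendants of W11, excluding W11 and W3): {W1, W5, W9}.
Backdoor paths from W11 to W3:
  P1: W11 <- W9 -> W7 <- W3
  P2: W11 <- W9 -> W4 <- W3
Each backdoor path contains an unconditioned collider, so every path is already blocked with the empty conditioning set:
  P1: blocked at collider W7 (neither it nor any descendant is in the conditioning set).
  P2: blocked at collider W4 (neither it nor any descendant is in the conditioning set).
The empty set is therefore the unique smallest valid set.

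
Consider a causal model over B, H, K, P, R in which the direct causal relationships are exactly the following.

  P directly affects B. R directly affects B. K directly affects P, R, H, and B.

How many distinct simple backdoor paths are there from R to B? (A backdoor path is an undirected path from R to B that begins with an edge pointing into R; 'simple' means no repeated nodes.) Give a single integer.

2

A backdoor path from R to B is any simple undirected path whose first edge points into R (i.e. leaves R via a parent).
Parents of R: {K}.
Enumerating:
  P1: R <- K -> P -> B
  P2: R <- K -> B
That exhausts the simple backdoor paths. Count: 2.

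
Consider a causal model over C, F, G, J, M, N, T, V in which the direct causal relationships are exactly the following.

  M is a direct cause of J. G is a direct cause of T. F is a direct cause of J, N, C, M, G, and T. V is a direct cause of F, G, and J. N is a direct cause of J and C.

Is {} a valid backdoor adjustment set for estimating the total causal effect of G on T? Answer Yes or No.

No

Backdoor paths from G to T (paths whose first edge points into G):
  P1: G <- V -> F -> T
  P2: G <- V -> J <- F -> T
  P3: G <- V -> J <- M <- F -> T
  P4: G <- V -> J <- N <- F -> T
  P5: G <- V -> J <- N -> C <- F -> T
  P6: G <- F -> T
Condition 1 (no descendant of G in the set): holds — descendants of G are {T}; none are in {}.
Condition 2 (every backdoor path blocked by {}):
  P1: open — no interior node is in the conditioning set.
  P2: blocked at collider J (neither it nor any descendant is in the conditioning set).
  P3: blocked at collider J (neither it nor any descendant is in the conditioning set).
  P4: blocked at collider J (neither it nor any descendant is in the conditioning set).
  P5: blocked at collider J (neither it nor any descendant is in the conditioning set).
  P6: open — no interior node is in the conditioning set.
{} does not satisfy the backdoor criterion.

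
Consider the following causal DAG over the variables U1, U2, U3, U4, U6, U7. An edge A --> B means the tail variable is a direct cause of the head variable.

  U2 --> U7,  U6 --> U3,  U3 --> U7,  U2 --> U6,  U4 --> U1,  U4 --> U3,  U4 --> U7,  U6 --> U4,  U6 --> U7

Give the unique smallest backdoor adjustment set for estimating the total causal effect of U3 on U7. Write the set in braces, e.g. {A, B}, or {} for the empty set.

{U4, U6}

Variables eligible for adjustment (non-descendants of U3, excluding U3 and U7): {U1, U2, U4, U6}.
Backdoor paths from U3 to U7:
  P1: U3 <- U6 <- U2 -> U7
  P2: U3 <- U6 -> U4 -> U7
  P3: U3 <- U6 -> U7
  P4: U3 <- U4 <- U6 <- U2 -> U7
  P5: U3 <- U4 <- U6 -> U7
  P6: U3 <- U4 -> U7
The empty set is not sufficient: P1 (U3 <- U6 <- U2 -> U7) has no collider blocking it and no conditioned non-collider, so it is open.
Try {U4, U6}:
  P1: blocked at chain node U6 ∈ conditioning set.
  P2: blocked at fork node U6 ∈ conditioning set.
  P3: blocked at fork node U6 ∈ conditioning set.
  P4: blocked at chain node U4 ∈ conditioning set.
  P5: blocked at chain node U4 ∈ conditioning set.
  P6: blocked at fork node U4 ∈ conditioning set.
{U4, U6} contains no descendant of U3 and blocks every backdoor path.
Every element of {U4, U6} is needed (dropping U4 leaves P6 open; dropping U6 leaves P1 open), so no proper subset is valid.
Among all size-2 subsets of the eligible variables, only {U4, U6} blocks every backdoor path, so it is the unique smallest valid adjustment set.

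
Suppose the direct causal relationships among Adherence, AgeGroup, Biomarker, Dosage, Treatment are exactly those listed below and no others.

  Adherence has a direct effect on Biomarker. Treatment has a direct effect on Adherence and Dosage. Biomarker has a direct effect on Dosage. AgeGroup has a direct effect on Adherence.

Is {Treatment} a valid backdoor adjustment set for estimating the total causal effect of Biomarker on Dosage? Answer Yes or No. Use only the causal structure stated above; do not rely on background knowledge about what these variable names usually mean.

Yes

Backdoor paths from Biomarker to Dosage (paths whose first edge points into Biomarker):
  P1: Biomarker <- Adherence <- Treatment -> Dosage
Condition 1 (no descendant of Biomarker in the set): holds — descendants of Biomarker are {Dosage}; none are in {Treatment}.
Condition 2 (every backdoor path blocked by {Treatment}):
  P1: blocked at fork node Treatment ∈ conditioning set.
{Treatment} satisfies the backdoor criterion.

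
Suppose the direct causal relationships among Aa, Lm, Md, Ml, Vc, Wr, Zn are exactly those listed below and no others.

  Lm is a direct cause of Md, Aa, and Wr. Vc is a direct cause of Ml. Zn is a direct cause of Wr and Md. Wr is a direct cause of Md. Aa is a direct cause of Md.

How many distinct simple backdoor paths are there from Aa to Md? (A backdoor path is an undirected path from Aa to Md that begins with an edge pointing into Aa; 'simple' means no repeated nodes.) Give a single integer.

A backdoor path from Aa to Md is any simple undirected path whose first edge points into Aa (i.e. leaves Aa via a parent).
Parents of Aa: {Lm}.
Enumerating:
  P1: Aa <- Lm -> Wr <- Zn -> Md
  P2: Aa <- Lm -> Wr -> Md
  P3: Aa <- Lm -> Md
That exhausts the simple backdoor paths. Count: 3.

3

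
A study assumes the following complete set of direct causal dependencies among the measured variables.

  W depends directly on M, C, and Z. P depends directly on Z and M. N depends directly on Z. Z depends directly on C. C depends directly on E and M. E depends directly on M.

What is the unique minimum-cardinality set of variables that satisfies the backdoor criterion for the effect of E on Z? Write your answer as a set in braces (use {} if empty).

{M}

Variables eligible for adjustment (non-descendants of E, excluding E and Z): {M}.
Backdoor paths from E to Z:
  P1: E <- M -> C -> Z
  P2: E <- M -> C -> W <- Z
  P3: E <- M -> P <- Z
  P4: E <- M -> W <- C -> Z
  P5: E <- M -> W <- Z
The empty set is not sufficient: P1 (E <- M -> C -> Z) has no collider blocking it and no conditioned non-collider, so it is open.
Try {M}:
  P1: blocked at fork node M ∈ conditioning set.
  P2: blocked at fork node M ∈ conditioning set.
  P3: blocked at fork node M ∈ conditioning set.
  P4: blocked at fork node M ∈ conditioning set.
  P5: blocked at fork node M ∈ conditioning set.
{M} contains no descendant of E and blocks every backdoor path.
{M} is the unique smallest valid adjustment set.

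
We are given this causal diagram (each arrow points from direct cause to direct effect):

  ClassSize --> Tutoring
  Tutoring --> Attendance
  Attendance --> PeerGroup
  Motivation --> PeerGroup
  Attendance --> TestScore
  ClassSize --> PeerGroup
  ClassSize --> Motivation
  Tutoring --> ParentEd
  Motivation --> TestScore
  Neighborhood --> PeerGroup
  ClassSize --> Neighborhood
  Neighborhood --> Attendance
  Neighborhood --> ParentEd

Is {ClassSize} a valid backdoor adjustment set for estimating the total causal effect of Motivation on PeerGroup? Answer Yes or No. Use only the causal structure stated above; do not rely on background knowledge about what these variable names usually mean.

Backdoor paths from Motivation to PeerGroup (paths whose first edge points into Motivation):
  P1: Motivation <- ClassSize -> Neighborhood -> Attendance -> PeerGroup
  P2: Motivation <- ClassSize -> Neighborhood -> PeerGroup
  P3: Motivation <- ClassSize -> Neighborhood -> ParentEd <- Tutoring -> Attendance -> PeerGroup
  P4: Motivation <- ClassSize -> Tutoring -> Attendance <- Neighborhood -> PeerGroup
  P5: Motivation <- ClassSize -> Tutoring -> Attendance -> PeerGroup
  P6: Motivation <- ClassSize -> Tutoring -> ParentEd <- Neighborhood -> Attendance -> PeerGroup
  P7: Motivation <- ClassSize -> Tutoring -> ParentEd <- Neighborhood -> PeerGroup
  P8: Motivation <- ClassSize -> PeerGroup
Condition 1 (no descendant of Motivation in the set): holds — descendants of Motivation are {PeerGroup, TestScore}; none are in {ClassSize}.
Condition 2 (every backdoor path blocked by {ClassSize}):
  P1: blocked at fork node ClassSize ∈ conditioning set.
  P2: blocked at fork node ClassSize ∈ conditioning set.
  P3: blocked at fork node ClassSize ∈ conditioning set.
  P4: blocked at fork node ClassSize ∈ conditioning set.
  P5: blocked at fork node ClassSize ∈ conditioning set.
  P6: blocked at fork node ClassSize ∈ conditioning set.
  P7: blocked at fork node ClassSize ∈ conditioning set.
  P8: blocked at fork node ClassSize ∈ conditioning set.
{ClassSize} satisfies the backdoor criterion.

Yes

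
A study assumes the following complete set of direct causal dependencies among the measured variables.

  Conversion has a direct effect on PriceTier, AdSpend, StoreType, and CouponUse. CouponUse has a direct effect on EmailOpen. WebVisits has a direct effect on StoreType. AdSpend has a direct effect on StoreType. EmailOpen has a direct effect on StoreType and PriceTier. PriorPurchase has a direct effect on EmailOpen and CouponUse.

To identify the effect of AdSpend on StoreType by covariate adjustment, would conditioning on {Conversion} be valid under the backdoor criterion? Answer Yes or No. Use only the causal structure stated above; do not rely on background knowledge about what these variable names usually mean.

Yes

Backdoor paths from AdSpend to StoreType (paths whose first edge points into AdSpend):
  P1: AdSpend <- Conversion -> CouponUse <- PriorPurchase -> EmailOpen -> StoreType
  P2: AdSpend <- Conversion -> CouponUse -> EmailOpen -> StoreType
  P3: AdSpend <- Conversion -> PriceTier <- EmailOpen -> StoreType
  P4: AdSpend <- Conversion -> StoreType
Condition 1 (no descendant of AdSpend in the set): holds — descendants of AdSpend are {StoreType}; none are in {Conversion}.
Condition 2 (every backdoor path blocked by {Conversion}):
  P1: blocked at fork node Conversion ∈ conditioning set.
  P2: blocked at fork node Conversion ∈ conditioning set.
  P3: blocked at fork node Conversion ∈ conditioning set.
  P4: blocked at fork node Conversion ∈ conditioning set.
{Conversion} satisfies the backdoor criterion.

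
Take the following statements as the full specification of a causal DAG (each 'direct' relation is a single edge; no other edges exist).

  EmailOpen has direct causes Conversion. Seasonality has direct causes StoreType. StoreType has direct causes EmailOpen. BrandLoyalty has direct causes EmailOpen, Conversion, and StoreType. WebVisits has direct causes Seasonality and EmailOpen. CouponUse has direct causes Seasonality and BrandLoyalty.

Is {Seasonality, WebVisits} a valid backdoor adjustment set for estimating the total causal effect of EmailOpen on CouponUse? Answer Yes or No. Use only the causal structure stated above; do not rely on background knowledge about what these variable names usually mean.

No

Backdoor paths from EmailOpen to CouponUse (paths whose first edge points into EmailOpen):
  P1: EmailOpen <- Conversion -> BrandLoyalty <- StoreType -> Seasonality -> CouponUse
  P2: EmailOpen <- Conversion -> BrandLoyalty -> CouponUse
Condition 1 (no descendant of EmailOpen in the set): FAILS — Seasonality and WebVisits are descendants of EmailOpen.
Condition 2 (every backdoor path blocked by {Seasonality, WebVisits}):
  P1: blocked at collider BrandLoyalty (neither it nor any descendant is in the conditioning set).
  P2: open — no interior node is in the conditioning set.
{Seasonality, WebVisits} does not satisfy the backdoor criterion.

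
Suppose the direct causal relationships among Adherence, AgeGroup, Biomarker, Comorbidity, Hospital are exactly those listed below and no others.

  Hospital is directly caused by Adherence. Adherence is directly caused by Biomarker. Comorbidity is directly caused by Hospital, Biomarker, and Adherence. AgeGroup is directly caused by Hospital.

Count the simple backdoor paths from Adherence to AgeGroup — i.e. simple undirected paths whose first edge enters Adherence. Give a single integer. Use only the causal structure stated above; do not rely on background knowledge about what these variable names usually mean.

1

A backdoor path from Adherence to AgeGroup is any simple undirected path whose first edge points into Adherence (i.e. leaves Adherence via a parent).
Parents of Adherence: {Biomarker}.
Enumerating:
  P1: Adherence <- Biomarker -> Comorbidity <- Hospital -> AgeGroup
That exhausts the simple backdoor paths. Count: 1.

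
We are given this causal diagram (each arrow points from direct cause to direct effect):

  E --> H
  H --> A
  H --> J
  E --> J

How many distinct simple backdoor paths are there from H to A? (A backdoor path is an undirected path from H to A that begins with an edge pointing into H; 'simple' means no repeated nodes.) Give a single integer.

A backdoor path from H to A is any simple undirected path whose first edge points into H (i.e. leaves H via a parent).
Parents of H: {E}.
No simple path from any parent of H reaches A without revisiting H, so there are no backdoor paths.

0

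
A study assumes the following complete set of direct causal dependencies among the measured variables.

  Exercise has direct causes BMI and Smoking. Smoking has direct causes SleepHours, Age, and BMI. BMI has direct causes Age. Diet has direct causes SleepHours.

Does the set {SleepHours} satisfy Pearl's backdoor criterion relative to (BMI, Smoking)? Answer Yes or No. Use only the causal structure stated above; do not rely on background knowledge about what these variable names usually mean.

Backdoor paths from BMI to Smoking (paths whose first edge points into BMI):
  P1: BMI <- Age -> Smoking
Condition 1 (no descendant of BMI in the set): holds — descendants of BMI are {Exercise, Smoking}; none are in {SleepHours}.
Condition 2 (every backdoor path blocked by {SleepHours}):
  P1: open — no interior node is in the conditioning set.
{SleepHours} does not satisfy the backdoor criterion.

No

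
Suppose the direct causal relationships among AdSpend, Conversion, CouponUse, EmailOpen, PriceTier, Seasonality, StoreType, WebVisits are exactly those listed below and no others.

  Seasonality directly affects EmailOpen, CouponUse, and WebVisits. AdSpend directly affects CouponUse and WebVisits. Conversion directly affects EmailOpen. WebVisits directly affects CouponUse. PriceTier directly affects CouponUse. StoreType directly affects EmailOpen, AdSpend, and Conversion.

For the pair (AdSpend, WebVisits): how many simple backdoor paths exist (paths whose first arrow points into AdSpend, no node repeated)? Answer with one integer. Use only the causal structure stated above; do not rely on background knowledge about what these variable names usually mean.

A backdoor path from AdSpend to WebVisits is any simple undirected path whose first edge points into AdSpend (i.e. leaves AdSpend via a parent).
Parents of AdSpend: {StoreType}.
Enumerating:
  P1: AdSpend <- StoreType -> Conversion -> EmailOpen <- Seasonality -> WebVisits
  P2: AdSpend <- StoreType -> Conversion -> EmailOpen <- Seasonality -> CouponUse <- WebVisits
  P3: AdSpend <- StoreType -> EmailOpen <- Seasonality -> WebVisits
  P4: AdSpend <- StoreType -> EmailOpen <- Seasonality -> CouponUse <- WebVisits
That exhausts the simple backdoor paths. Count: 4.

4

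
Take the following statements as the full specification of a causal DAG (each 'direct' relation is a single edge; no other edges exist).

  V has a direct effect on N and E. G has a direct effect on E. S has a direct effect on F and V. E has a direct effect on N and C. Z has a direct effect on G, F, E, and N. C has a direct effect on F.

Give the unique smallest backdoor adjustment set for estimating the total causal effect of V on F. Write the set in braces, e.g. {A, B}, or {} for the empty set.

{S}

Variables eligible for adjustment (non-descendants of V, excluding V and F): {G, S, Z}.
Backdoor paths from V to F:
  P1: V <- S -> F
The empty set is not sufficient: P1 (V <- S -> F) has no collider blocking it and no conditioned non-collider, so it is open.
Try {S}:
  P1: blocked at fork node S ∈ conditioning set.
{S} contains no descendant of V and blocks every backdoor path.
No other singleton works — e.g. {Z} leaves P1 open — so {S} is the unique smallest valid adjustment set.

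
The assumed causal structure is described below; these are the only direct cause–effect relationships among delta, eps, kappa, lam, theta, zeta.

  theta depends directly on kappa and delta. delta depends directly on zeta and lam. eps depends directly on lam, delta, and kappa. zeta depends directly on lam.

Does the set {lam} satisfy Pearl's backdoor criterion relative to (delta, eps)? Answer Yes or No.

Backdoor paths from delta to eps (paths whose first edge points into delta):
  P1: delta <- lam -> eps
  P2: delta <- zeta <- lam -> eps
Condition 1 (no descendant of delta in the set): holds — descendants of delta are {eps, theta}; none are in {lam}.
Condition 2 (every backdoor path blocked by {lam}):
  P1: blocked at fork node lam ∈ conditioning set.
  P2: blocked at fork node lam ∈ conditioning set.
{lam} satisfies the backdoor criterion.

Yes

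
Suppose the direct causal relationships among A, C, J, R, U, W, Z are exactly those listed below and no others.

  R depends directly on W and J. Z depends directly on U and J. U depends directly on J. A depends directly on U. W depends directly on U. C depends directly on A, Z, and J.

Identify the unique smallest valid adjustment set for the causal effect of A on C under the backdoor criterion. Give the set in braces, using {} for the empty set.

Variables eligible for adjustment (non-descendants of A, excluding A and C): {J, R, U, W, Z}.
Backdoor paths from A to C:
  P1: A <- U <- J -> Z -> C
  P2: A <- U <- J -> C
  P3: A <- U -> Z <- J -> C
  P4: A <- U -> Z -> C
  P5: A <- U -> W -> R <- J -> Z -> C
  P6: A <- U -> W -> R <- J -> C
The empty set is not sufficient: P1 (A <- U <- J -> Z -> C) has no collider blocking it and no conditioned non-collider, so it is open.
Try {U}:
  P1: blocked at chain node U ∈ conditioning set.
  P2: blocked at chain node U ∈ conditioning set.
  P3: blocked at fork node U ∈ conditioning set.
  P4: blocked at fork node U ∈ conditioning set.
  P5: blocked at fork node U ∈ conditioning set.
  P6: blocked at fork node U ∈ conditioning set.
{U} contains no descendant of A and blocks every backdoor path.
No other singleton works — e.g. {J} leaves P4 open — so {U} is the unique smallest valid adjustment set.

{U}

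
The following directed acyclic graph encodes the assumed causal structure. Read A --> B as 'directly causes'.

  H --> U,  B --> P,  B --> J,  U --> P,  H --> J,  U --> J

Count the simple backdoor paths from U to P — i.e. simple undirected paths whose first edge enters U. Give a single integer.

A backdoor path from U to P is any simple undirected path whose first edge points into U (i.e. leaves U via a parent).
Parents of U: {H}.
Enumerating:
  P1: U <- H -> J <- B -> P
That exhausts the simple backdoor paths. Count: 1.

1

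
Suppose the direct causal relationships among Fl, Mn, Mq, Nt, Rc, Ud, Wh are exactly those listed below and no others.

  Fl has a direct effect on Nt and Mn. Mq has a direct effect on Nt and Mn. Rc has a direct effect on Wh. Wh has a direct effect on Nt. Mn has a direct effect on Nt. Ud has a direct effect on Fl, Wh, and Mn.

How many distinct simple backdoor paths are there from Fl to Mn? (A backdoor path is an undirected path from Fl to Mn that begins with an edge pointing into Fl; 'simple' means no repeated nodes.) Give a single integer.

3

A backdoor path from Fl to Mn is any simple undirected path whose first edge points into Fl (i.e. leaves Fl via a parent).
Parents of Fl: {Ud}.
Enumerating:
  P1: Fl <- Ud -> Wh -> Nt <- Mq -> Mn
  P2: Fl <- Ud -> Wh -> Nt <- Mn
  P3: Fl <- Ud -> Mn
That exhausts the simple backdoor paths. Count: 3.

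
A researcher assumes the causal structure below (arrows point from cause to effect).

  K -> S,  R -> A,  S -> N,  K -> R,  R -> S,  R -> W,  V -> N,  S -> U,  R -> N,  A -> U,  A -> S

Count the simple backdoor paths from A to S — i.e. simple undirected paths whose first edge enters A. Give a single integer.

3

A backdoor path from A to S is any simple undirected path whose first edge points into A (i.e. leaves A via a parent).
Parents of A: {R}.
Enumerating:
  P1: A <- R <- K -> S
  P2: A <- R -> S
  P3: A <- R -> N <- S
That exhausts the simple backdoor paths. Count: 3.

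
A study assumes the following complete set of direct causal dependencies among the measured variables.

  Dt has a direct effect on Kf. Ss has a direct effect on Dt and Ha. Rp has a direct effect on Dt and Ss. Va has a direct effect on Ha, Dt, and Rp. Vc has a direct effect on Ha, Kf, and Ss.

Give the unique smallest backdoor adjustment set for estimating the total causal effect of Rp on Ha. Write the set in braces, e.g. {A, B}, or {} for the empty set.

Variables eligible for adjustment (non-descendants of Rp, excluding Rp and Ha): {Va, Vc}.
Backdoor paths from Rp to Ha:
  P1: Rp <- Va -> Dt <- Ss <- Vc -> Ha
  P2: Rp <- Va -> Dt <- Ss -> Ha
  P3: Rp <- Va -> Dt -> Kf <- Vc -> Ss -> Ha
  P4: Rp <- Va -> Dt -> Kf <- Vc -> Ha
  P5: Rp <- Va -> Ha
The empty set is not sufficient: P5 (Rp <- Va -> Ha) has no collider blocking it and no conditioned non-collider, so it is open.
Try {Va}:
  P1: blocked at fork node Va ∈ conditioning set.
  P2: blocked at fork node Va ∈ conditioning set.
  P3: blocked at fork node Va ∈ conditioning set.
  P4: blocked at fork node Va ∈ conditioning set.
  P5: blocked at fork node Va ∈ conditioning set.
{Va} contains no descendant of Rp and blocks every backdoor path.
No other singleton works — e.g. {Vc} leaves P5 open — so {Va} is the unique smallest valid adjustment set.

{Va}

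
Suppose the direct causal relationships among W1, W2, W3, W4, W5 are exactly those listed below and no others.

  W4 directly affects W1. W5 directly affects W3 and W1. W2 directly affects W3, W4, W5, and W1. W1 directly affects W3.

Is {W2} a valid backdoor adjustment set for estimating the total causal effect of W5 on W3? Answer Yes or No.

Backdoor paths from W5 to W3 (paths whose first edge points into W5):
  P1: W5 <- W2 -> W4 -> W1 -> W3
  P2: W5 <- W2 -> W1 -> W3
  P3: W5 <- W2 -> W3
Condition 1 (no descendant of W5 in the set): holds — descendants of W5 are {W1, W3}; none are in {W2}.
Condition 2 (every backdoor path blocked by {W2}):
  P1: blocked at fork node W2 ∈ conditioning set.
  P2: blocked at fork node W2 ∈ conditioning set.
  P3: blocked at fork node W2 ∈ conditioning set.
{W2} satisfies the backdoor criterion.

Yes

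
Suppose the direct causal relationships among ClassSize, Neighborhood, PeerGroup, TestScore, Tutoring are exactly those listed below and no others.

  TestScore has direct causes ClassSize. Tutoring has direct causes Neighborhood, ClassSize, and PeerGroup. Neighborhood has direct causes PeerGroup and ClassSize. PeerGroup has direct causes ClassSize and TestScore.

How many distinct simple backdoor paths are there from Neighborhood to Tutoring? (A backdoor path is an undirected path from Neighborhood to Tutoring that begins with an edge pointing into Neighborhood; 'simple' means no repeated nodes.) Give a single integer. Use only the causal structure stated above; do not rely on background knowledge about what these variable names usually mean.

A backdoor path from Neighborhood to Tutoring is any simple undirected path whose first edge points into Neighborhood (i.e. leaves Neighborhood via a parent).
Parents of Neighborhood: {ClassSize, PeerGroup}.
Enumerating:
  P1: Neighborhood <- ClassSize -> TestScore -> PeerGroup -> Tutoring
  P2: Neighborhood <- ClassSize -> PeerGroup -> Tutoring
  P3: Neighborhood <- ClassSize -> Tutoring
  P4: Neighborhood <- PeerGroup <- ClassSize -> Tutoring
  P5: Neighborhood <- PeerGroup <- TestScore <- ClassSize -> Tutoring
  P6: Neighborhood <- PeerGroup -> Tutoring
That exhausts the simple backdoor paths. Count: 6.

6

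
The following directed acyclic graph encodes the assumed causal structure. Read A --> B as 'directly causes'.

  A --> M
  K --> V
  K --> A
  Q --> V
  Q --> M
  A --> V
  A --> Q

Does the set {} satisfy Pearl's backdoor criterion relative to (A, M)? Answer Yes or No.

Yes

Backdoor paths from A to M (paths whose first edge points into A):
  P1: A <- K -> V <- Q -> M
Condition 1 (no descendant of A in the set): holds — descendants of A are {M, Q, V}; none are in {}.
Condition 2 (every backdoor path blocked by {}):
  P1: blocked at collider V (neither it nor any descendant is in the conditioning set).
{} satisfies the backdoor criterion.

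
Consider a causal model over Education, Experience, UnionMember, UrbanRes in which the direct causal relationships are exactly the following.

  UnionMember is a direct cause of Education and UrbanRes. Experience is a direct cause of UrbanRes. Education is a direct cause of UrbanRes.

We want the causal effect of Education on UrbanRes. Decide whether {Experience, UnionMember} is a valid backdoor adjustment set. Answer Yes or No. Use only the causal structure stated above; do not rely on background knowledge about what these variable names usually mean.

Backdoor paths from Education to UrbanRes (paths whose first edge points into Education):
  P1: Education <- UnionMember -> UrbanRes
Condition 1 (no descendant of Education in the set): holds — descendants of Education are {UrbanRes}; none are in {Experience, UnionMember}.
Condition 2 (every backdoor path blocked by {Experience, UnionMember}):
  P1: blocked at fork node UnionMember ∈ conditioning set.
{Experience, UnionMember} satisfies the backdoor criterion.

Yes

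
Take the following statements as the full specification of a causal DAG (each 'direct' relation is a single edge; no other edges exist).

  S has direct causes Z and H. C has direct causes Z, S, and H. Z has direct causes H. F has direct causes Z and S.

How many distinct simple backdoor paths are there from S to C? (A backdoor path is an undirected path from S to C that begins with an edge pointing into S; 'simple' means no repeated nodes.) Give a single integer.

4

A backdoor path from S to C is any simple undirected path whose first edge points into S (i.e. leaves S via a parent).
Parents of S: {H, Z}.
Enumerating:
  P1: S <- H -> Z -> C
  P2: S <- H -> C
  P3: S <- Z <- H -> C
  P4: S <- Z -> C
That exhausts the simple backdoor paths. Count: 4.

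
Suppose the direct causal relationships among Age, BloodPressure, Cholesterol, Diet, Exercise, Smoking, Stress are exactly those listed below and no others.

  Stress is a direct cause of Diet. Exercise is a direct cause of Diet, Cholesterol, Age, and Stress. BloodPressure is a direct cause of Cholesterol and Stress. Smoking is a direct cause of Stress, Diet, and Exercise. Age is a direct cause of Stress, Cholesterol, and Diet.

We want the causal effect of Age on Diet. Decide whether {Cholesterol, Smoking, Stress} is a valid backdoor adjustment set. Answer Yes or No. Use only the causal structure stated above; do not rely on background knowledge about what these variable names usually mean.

No

Backdoor paths from Age to Diet (paths whose first edge points into Age):
  P1: Age <- Exercise <- Smoking -> Stress -> Diet
  P2: Age <- Exercise <- Smoking -> Diet
  P3: Age <- Exercise -> Cholesterol <- BloodPressure -> Stress <- Smoking -> Diet
  P4: Age <- Exercise -> Cholesterol <- BloodPressure -> Stress -> Diet
  P5: Age <- Exercise -> Stress <- Smoking -> Diet
  P6: Age <- Exercise -> Stress -> Diet
  P7: Age <- Exercise -> Diet
Condition 1 (no descendant of Age in the set): FAILS — Cholesterol and Stress are descendants of Age.
Condition 2 (every backdoor path blocked by {Cholesterol, Smoking, Stress}):
  P1: blocked at fork node Smoking ∈ conditioning set.
  P2: blocked at fork node Smoking ∈ conditioning set.
  P3: blocked at fork node Smoking ∈ conditioning set.
  P4: blocked at chain node Stress ∈ conditioning set.
  P5: blocked at fork node Smoking ∈ conditioning set.
  P6: blocked at chain node Stress ∈ conditioning set.
  P7: open — no interior node is in the conditioning set.
{Cholesterol, Smoking, Stress} does not satisfy the backdoor criterion.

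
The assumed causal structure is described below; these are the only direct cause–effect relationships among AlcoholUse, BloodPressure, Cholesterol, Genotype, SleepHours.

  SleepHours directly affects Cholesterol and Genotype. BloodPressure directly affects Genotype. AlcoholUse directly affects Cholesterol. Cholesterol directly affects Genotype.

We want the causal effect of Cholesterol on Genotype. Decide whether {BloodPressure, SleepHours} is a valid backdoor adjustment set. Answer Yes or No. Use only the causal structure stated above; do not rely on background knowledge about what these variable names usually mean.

Yes

Backdoor paths from Cholesterol to Genotype (paths whose first edge points into Cholesterol):
  P1: Cholesterol <- SleepHours -> Genotype
Condition 1 (no descendant of Cholesterol in the set): holds — descendants of Cholesterol are {Genotype}; none are in {BloodPressure, SleepHours}.
Condition 2 (every backdoor path blocked by {BloodPressure, SleepHours}):
  P1: blocked at fork node SleepHours ∈ conditioning set.
{BloodPressure, SleepHours} satisfies the backdoor criterion.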